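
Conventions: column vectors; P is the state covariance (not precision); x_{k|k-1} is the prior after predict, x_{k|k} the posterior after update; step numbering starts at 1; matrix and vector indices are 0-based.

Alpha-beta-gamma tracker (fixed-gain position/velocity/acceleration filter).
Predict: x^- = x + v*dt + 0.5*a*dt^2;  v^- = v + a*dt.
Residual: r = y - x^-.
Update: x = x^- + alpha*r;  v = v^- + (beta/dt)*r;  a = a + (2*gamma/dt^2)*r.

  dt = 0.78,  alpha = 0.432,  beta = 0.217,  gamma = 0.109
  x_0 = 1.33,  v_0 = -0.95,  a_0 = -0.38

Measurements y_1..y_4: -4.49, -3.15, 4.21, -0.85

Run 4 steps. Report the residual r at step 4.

resid = 2.4306

step 1: x_pred=0.4734  r=-4.9634  x^+=-1.6708  v^+=-2.6272  a^+=-2.1585
step 2: x_pred=-4.3766  r=1.2266  x^+=-3.8467  v^+=-3.9696  a^+=-1.7189
step 3: x_pred=-7.4659  r=11.6759  x^+=-2.4219  v^+=-2.0621  a^+=2.4647
step 4: x_pred=-3.2806  r=2.4306  x^+=-2.2306  v^+=0.5366  a^+=3.3356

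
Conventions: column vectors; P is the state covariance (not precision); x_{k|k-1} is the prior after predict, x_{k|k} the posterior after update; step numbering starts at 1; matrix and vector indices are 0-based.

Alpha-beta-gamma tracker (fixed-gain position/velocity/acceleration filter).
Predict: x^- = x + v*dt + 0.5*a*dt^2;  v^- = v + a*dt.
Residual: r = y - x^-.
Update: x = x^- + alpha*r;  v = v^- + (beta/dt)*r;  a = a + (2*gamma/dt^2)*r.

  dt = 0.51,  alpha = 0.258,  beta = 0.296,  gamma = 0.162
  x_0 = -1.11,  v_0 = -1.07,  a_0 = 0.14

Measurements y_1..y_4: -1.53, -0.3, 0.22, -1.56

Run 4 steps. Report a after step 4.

step 1: x_pred=-1.6375  r=0.1075  x^+=-1.6098  v^+=-0.9362  a^+=0.2739
step 2: x_pred=-2.0516  r=1.7516  x^+=-1.5997  v^+=0.2201  a^+=2.4558
step 3: x_pred=-1.1681  r=1.3881  x^+=-0.8099  v^+=2.2782  a^+=4.1849
step 4: x_pred=0.8962  r=-2.4562  x^+=0.2625  v^+=2.9869  a^+=1.1253

a_post = 1.1253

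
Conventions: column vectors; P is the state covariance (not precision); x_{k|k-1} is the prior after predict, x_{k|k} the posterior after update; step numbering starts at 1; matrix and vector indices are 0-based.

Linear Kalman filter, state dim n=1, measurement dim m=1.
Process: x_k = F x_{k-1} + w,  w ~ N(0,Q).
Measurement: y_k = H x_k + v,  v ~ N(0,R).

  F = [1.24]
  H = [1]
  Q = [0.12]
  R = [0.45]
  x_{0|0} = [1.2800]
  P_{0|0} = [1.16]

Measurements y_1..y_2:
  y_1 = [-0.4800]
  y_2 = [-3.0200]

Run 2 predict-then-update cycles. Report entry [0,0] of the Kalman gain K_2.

step 1: x^-=[1.5872]  P^-=[1.9036]  S=[2.3536]  K=[0.8088]  nu=[-2.0672]  x^+=[-0.0848]  P^+=[0.3640]
step 2: x^-=[-0.1051]  P^-=[0.6796]  S=[1.1296]  K=[0.6016]  nu=[-2.9149]  x^+=[-1.8588]  P^+=[0.2707]

K[0,0] = 0.6016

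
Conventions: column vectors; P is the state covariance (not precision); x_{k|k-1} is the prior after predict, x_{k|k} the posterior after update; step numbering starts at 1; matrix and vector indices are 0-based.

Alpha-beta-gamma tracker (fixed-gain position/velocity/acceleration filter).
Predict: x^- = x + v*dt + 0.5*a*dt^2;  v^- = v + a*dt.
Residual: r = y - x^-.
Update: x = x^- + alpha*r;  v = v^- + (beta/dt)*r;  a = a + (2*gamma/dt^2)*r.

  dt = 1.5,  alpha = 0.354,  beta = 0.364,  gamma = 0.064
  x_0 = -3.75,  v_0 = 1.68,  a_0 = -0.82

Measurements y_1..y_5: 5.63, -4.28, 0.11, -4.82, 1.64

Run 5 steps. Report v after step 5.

v_post = -1.7050

step 1: x_pred=-2.1525  r=7.7825  x^+=0.6025  v^+=2.3386  a^+=-0.3773
step 2: x_pred=3.6859  r=-7.9659  x^+=0.8660  v^+=-0.1604  a^+=-0.8304
step 3: x_pred=-0.3089  r=0.4189  x^+=-0.1606  v^+=-1.3044  a^+=-0.8066
step 4: x_pred=-3.0246  r=-1.7954  x^+=-3.6602  v^+=-2.9500  a^+=-0.9087
step 5: x_pred=-9.1075  r=10.7475  x^+=-5.3029  v^+=-1.7050  a^+=-0.2973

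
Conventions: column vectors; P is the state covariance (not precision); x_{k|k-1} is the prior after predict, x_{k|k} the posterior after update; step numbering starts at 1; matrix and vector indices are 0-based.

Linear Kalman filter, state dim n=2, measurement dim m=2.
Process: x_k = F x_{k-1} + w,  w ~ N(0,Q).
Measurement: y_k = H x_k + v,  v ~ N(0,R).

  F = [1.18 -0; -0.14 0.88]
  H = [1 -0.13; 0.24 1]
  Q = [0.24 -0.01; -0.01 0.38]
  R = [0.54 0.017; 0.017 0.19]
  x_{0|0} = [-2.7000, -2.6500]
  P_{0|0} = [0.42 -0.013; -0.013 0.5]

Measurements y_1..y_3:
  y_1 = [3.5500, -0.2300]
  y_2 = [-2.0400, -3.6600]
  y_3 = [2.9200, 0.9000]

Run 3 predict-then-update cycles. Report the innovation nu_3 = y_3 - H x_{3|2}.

innov = [3.7313, 3.3205]

step 1: x^-=[-3.1860, -1.9540]  P^-=[0.8248 -0.0929; -0.0929 0.7786]  S=[1.4021 0.0237; 0.0237 0.9716]  K=[0.5953 0.0936; -0.1517 0.7822]  nu=[6.4820, 2.4886]  x^+=[0.9056, -0.9906]  P^+=[0.3168 -0.0481; -0.0481 0.1576]
step 2: x^-=[1.0686, -0.9985]  P^-=[0.6811 -0.1123; -0.1123 0.5201]  S=[1.2591 0.0040; 0.0040 0.6954]  K=[0.5523 0.0703; -0.1452 0.7100]  nu=[-3.2384, -2.9179]  x^+=[-0.9253, -2.6000]  P^+=[0.2933 -0.0476; -0.0476 0.1439]
step 3: x^-=[-1.0919, -2.1585]  P^-=[0.6483 -0.1079; -0.1079 0.5089]  S=[1.2250 0.0019; 0.0019 0.6844]  K=[0.5406 0.0682; -0.1432 0.7061]  nu=[3.7313, 3.3205]  x^+=[1.1517, -0.3482]  P^+=[0.2870 -0.0467; -0.0467 0.1429]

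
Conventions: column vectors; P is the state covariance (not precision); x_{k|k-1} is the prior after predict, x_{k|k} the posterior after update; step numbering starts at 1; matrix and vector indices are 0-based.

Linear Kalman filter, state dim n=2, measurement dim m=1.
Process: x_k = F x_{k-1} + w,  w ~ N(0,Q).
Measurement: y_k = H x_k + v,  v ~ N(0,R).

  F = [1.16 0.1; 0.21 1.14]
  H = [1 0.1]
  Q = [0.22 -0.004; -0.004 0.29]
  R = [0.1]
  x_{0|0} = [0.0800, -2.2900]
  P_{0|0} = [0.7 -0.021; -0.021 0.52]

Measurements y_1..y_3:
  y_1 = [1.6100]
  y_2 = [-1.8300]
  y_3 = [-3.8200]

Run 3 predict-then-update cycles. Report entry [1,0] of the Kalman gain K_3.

step 1: x^-=[-0.1362, -2.5938]  P^-=[1.1622 0.1976; 0.1976 0.9866]  S=[1.3116]  K=[0.9012; 0.2259]  nu=[2.0056]  x^+=[1.6712, -2.1408]  P^+=[0.0971 -0.0694; -0.0694 0.9197]
step 2: x^-=[1.7245, -2.0896]  P^-=[0.3437 0.0313; 0.0313 1.4563]  S=[0.4645]  K=[0.7466; 0.3808]  nu=[-3.3455]  x^+=[-0.7734, -3.3637]  P^+=[0.0847 -0.1008; -0.1008 1.3889]
step 3: x^-=[-1.2335, -3.9970]  P^-=[0.3245 0.0396; 0.0396 2.0505]  S=[0.4530]  K=[0.7252; 0.5400]  nu=[-2.1868]  x^+=[-2.8194, -5.1780]  P^+=[0.0863 -0.1378; -0.1378 1.9184]

K[1,0] = 0.5400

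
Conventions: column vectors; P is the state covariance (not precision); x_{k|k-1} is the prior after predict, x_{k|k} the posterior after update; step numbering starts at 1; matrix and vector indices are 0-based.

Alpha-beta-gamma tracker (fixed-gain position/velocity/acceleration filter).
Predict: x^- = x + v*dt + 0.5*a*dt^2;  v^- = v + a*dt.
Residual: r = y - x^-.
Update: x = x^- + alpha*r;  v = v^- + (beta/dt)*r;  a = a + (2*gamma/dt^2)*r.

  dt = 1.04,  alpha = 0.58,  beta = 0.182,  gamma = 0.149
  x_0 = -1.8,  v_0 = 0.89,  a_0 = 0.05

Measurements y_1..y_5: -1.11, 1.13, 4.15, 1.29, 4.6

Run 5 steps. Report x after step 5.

step 1: x_pred=-0.8474  r=-0.2626  x^+=-0.9997  v^+=0.8960  a^+=-0.0224
step 2: x_pred=-0.0799  r=1.2099  x^+=0.6218  v^+=1.0845  a^+=0.3110
step 3: x_pred=1.9179  r=2.2321  x^+=3.2125  v^+=1.7986  a^+=0.9260
step 4: x_pred=5.5838  r=-4.2938  x^+=3.0934  v^+=2.0101  a^+=-0.2570
step 5: x_pred=5.0449  r=-0.4449  x^+=4.7869  v^+=1.6650  a^+=-0.3796

x_post = 4.7869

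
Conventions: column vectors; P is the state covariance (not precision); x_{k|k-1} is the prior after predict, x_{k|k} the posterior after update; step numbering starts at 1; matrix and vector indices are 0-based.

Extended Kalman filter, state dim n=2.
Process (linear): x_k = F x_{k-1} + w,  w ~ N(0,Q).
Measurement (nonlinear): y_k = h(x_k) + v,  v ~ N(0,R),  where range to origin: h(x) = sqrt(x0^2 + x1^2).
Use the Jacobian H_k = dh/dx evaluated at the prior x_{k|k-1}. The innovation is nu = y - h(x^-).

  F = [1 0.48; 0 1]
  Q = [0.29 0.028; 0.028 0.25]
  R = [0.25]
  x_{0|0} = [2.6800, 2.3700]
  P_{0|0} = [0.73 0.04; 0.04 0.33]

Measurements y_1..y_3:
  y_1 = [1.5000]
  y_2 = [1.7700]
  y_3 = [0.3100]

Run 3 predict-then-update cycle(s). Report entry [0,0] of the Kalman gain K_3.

step 1: x^-=[3.8176, 2.3700]  P^-=[1.1344 0.2264; 0.2264 0.5800]  H_jac=[0.8496 0.5274]  S=[1.4331]  K=[0.7559; 0.3477]  nu=[-2.9934]  x^+=[1.5550, 1.3292]  P^+=[0.3157 -0.1502; -0.1502 0.4068]
step 2: x^-=[2.1930, 1.3292]  P^-=[0.5552 0.0730; 0.0730 0.6568]  H_jac=[0.8552 0.5183]  S=[0.8972]  K=[0.5714; 0.4490]  nu=[-0.7944]  x^+=[1.7391, 0.9725]  P^+=[0.2623 -0.1572; -0.1572 0.4759]
step 3: x^-=[2.2059, 0.9725]  P^-=[0.5111 0.0993; 0.0993 0.7259]  H_jac=[0.9150 0.4034]  S=[0.8693]  K=[0.5840; 0.4413]  nu=[-2.1008]  x^+=[0.9791, 0.0454]  P^+=[0.2146 -0.1248; -0.1248 0.5566]

K[0,0] = 0.5840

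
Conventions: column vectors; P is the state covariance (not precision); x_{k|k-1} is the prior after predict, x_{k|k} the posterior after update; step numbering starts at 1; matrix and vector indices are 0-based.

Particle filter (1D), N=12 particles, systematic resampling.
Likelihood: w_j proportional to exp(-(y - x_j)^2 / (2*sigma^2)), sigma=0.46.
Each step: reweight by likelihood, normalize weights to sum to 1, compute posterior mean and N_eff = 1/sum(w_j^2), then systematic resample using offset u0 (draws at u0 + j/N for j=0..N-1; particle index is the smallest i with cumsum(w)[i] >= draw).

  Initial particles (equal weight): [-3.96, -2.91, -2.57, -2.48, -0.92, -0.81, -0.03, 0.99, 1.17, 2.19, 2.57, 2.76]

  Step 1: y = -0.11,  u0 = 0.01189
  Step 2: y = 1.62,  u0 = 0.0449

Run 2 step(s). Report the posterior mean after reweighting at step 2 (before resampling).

step 1: w=[0.0000, 0.0000, 0.0000, 0.0000, 0.1335, 0.1977, 0.6197, 0.0361, 0.0131, 0.0000, 0.0000, 0.0000]  mean=-0.2505  Neff=2.2605  idx=[4, 4, 5, 5, 6, 6, 6, 6, 6, 6, 6, 6]
step 2: w=[0.0000, 0.0000, 0.0001, 0.0001, 0.1250, 0.1250, 0.1250, 0.1250, 0.1250, 0.1250, 0.1250, 0.1250]  mean=-0.0301  Neff=8.0028  idx=[4, 5, 5, 6, 7, 7, 8, 9, 9, 10, 11, 11]

post_mean = -0.0301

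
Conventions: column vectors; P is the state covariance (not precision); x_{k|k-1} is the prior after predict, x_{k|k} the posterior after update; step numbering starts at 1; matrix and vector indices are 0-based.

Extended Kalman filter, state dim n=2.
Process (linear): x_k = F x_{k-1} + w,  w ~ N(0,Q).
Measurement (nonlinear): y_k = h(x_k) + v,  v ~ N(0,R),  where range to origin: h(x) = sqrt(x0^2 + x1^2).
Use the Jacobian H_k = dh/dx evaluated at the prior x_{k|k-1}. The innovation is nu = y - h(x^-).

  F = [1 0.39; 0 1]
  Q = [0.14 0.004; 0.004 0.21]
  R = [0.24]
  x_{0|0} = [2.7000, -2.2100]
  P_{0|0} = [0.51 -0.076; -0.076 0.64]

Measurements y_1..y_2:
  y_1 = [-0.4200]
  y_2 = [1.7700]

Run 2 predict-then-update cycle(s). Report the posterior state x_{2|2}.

x_post = [1.6101, 0.3298]

step 1: x^-=[1.8381, -2.2100]  P^-=[0.6881 0.1776; 0.1776 0.8500]  H_jac=[0.6395 -0.7688]  S=[0.8492]  K=[0.3573; -0.6359]  nu=[-3.2945]  x^+=[0.6608, -0.1152]  P^+=[0.5796 0.3705; 0.3705 0.5067]
step 2: x^-=[0.6159, -0.1152]  P^-=[1.0857 0.5721; 0.5721 0.7167]  H_jac=[0.9830 -0.1838]  S=[1.1065]  K=[0.8695; 0.3892]  nu=[1.1434]  x^+=[1.6101, 0.3298]  P^+=[0.2493 0.1977; 0.1977 0.5491]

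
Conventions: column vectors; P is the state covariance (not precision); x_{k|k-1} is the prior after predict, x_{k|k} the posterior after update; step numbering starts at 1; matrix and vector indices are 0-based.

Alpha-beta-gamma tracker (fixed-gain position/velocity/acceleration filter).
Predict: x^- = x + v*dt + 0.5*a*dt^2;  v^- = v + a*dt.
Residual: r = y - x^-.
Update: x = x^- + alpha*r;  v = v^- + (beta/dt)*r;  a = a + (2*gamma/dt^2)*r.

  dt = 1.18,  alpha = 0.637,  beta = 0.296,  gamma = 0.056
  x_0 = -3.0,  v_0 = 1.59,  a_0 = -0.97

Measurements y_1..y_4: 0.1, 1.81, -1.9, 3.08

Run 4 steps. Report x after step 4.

x_post = 0.9634

step 1: x_pred=-1.7991  r=1.8991  x^+=-0.5894  v^+=0.9218  a^+=-0.8172
step 2: x_pred=-0.0706  r=1.8806  x^+=1.1273  v^+=0.4292  a^+=-0.6660
step 3: x_pred=1.1701  r=-3.0701  x^+=-0.7855  v^+=-1.1268  a^+=-0.9129
step 4: x_pred=-2.7507  r=5.8307  x^+=0.9634  v^+=-0.7414  a^+=-0.4439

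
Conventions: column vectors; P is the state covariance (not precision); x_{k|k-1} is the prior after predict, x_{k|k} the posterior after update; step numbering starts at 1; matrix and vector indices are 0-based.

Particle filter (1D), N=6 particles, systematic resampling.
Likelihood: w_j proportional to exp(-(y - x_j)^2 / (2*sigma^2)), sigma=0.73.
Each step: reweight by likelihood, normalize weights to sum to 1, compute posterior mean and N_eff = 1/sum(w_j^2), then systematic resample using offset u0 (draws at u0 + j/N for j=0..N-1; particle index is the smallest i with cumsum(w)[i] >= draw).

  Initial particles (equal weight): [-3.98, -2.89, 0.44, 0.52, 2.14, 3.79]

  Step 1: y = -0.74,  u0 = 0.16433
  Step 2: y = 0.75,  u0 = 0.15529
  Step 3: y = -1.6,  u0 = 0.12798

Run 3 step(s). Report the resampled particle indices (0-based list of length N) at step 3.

step 1: w=[0.0001, 0.0256, 0.5312, 0.4423, 0.0008, 0.0000]  mean=0.3909  Neff=2.0903  idx=[2, 2, 2, 3, 3, 3]
step 2: w=[0.1633, 0.1633, 0.1633, 0.1700, 0.1700, 0.1700]  mean=0.4808  Neff=5.9975  idx=[0, 1, 2, 3, 4, 5]
step 3: w=[0.1925, 0.1925, 0.1925, 0.1409, 0.1409, 0.1409]  mean=0.4738  Neff=5.8595  idx=[0, 1, 2, 3, 4, 5]

resampled_idx = [0, 1, 2, 3, 4, 5]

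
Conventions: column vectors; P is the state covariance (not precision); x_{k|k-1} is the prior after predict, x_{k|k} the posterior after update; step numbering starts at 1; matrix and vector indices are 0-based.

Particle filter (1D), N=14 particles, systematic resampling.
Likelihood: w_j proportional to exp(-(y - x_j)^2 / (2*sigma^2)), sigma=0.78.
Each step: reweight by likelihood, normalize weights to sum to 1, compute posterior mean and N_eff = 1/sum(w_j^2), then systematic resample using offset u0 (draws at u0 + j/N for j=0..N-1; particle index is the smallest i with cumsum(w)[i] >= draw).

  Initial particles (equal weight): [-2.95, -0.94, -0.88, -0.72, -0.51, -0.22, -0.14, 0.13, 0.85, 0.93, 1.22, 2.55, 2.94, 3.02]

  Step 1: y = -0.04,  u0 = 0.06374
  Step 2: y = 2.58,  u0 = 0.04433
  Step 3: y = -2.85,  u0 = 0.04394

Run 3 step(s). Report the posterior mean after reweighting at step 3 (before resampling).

step 1: w=[0.0001, 0.0756, 0.0824, 0.1007, 0.1227, 0.1433, 0.1460, 0.1437, 0.0768, 0.0679, 0.0399, 0.0006, 0.0001, 0.0001]  mean=-0.1333  Neff=8.9030  idx=[1, 2, 3, 4, 4, 5, 5, 6, 6, 7, 7, 8, 9, 10]
step 2: w=[0.0001, 0.0001, 0.0003, 0.0009, 0.0009, 0.0037, 0.0037, 0.0053, 0.0053, 0.0166, 0.0166, 0.1969, 0.2459, 0.5038]  mean=1.0106  Neff=2.8271  idx=[10, 11, 11, 12, 12, 12, 12, 13, 13, 13, 13, 13, 13, 13]
step 3: w=[0.9107, 0.0175, 0.0175, 0.0107, 0.0107, 0.0107, 0.0107, 0.0016, 0.0016, 0.0016, 0.0016, 0.0016, 0.0016, 0.0016]  mean=0.2020  Neff=1.2041  idx=[0, 0, 0, 0, 0, 0, 0, 0, 0, 0, 0, 0, 0, 5]

post_mean = 0.2020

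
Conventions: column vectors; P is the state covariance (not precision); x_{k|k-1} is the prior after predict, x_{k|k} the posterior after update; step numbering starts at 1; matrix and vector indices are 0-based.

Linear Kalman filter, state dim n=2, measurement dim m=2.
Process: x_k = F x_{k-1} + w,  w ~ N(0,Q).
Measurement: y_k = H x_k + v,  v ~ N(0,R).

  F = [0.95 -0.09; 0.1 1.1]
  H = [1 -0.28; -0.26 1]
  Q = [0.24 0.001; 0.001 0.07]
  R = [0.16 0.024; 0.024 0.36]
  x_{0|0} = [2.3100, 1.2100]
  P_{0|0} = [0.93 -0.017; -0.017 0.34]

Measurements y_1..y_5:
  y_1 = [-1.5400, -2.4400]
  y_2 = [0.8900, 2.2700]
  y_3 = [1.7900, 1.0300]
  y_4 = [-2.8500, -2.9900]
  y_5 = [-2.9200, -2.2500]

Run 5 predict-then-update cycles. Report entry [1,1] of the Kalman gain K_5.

step 1: x^-=[2.0856, 1.5620]  P^-=[1.0850 0.0381; 0.0381 0.4870]  S=[1.2618 -0.3536; -0.3536 0.9005]  K=[0.8713 0.0712; 0.0793 0.5609]  nu=[-3.1882, -3.4597]  x^+=[-0.9386, -0.6314]  P^+=[0.1663 0.0898; 0.0898 0.2272]
step 2: x^-=[-0.8349, -0.7884]  P^-=[0.3765 0.0873; 0.0873 0.3663]  S=[0.5164 -0.0828; -0.0828 0.7063]  K=[0.6925 0.0662; 0.0494 0.4922]  nu=[1.5041, 2.8414]  x^+=[0.3947, 0.6844]  P^+=[0.1334 0.0751; 0.0751 0.1979]
step 3: x^-=[0.3134, 0.7923]  P^-=[0.3492 0.0719; 0.0719 0.3273]  S=[0.4946 -0.0813; -0.0813 0.6735]  K=[0.6741 0.0533; 0.0361 0.4626]  nu=[1.6985, 0.3192]  x^+=[1.4753, 1.0013]  P^+=[0.1284 0.0688; 0.0688 0.1853]
step 4: x^-=[1.3114, 1.2490]  P^-=[0.3456 0.0661; 0.0661 0.3106]  S=[0.4930 -0.0819; -0.0819 0.6596]  K=[0.6714 0.0474; 0.0322 0.4488]  nu=[-3.8117, -3.8980]  x^+=[-1.4325, -0.6235]  P^+=[0.1271 0.0662; 0.0662 0.1796]
step 5: x^-=[-1.3048, -0.8291]  P^-=[0.3448 0.0639; 0.0639 0.3031]  S=[0.4928 -0.0820; -0.0820 0.6532]  K=[0.6709 0.0448; 0.0310 0.4425]  nu=[-1.8474, -1.7601]  x^+=[-2.6229, -1.6654]  P^+=[0.1267 0.0651; 0.0651 0.1770]

K[1,1] = 0.4425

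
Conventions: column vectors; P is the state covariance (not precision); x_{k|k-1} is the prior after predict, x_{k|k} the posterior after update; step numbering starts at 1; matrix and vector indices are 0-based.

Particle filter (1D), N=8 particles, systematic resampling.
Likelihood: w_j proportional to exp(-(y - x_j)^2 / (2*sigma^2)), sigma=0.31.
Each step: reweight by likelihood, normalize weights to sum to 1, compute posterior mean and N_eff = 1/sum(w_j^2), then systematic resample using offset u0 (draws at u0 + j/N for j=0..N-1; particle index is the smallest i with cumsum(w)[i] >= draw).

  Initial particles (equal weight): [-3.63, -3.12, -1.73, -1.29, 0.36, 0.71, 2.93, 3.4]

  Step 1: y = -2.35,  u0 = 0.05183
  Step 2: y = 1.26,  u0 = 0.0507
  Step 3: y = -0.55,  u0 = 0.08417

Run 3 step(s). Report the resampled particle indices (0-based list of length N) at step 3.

resampled_idx = [0, 1, 2, 3, 4, 5, 6, 7]

step 1: w=[0.0011, 0.2484, 0.7349, 0.0157, 0.0000, 0.0000, 0.0000, 0.0000]  mean=-2.0704  Neff=1.6613  idx=[1, 1, 2, 2, 2, 2, 2, 2]
step 2: w=[0.0000, 0.0000, 0.1667, 0.1667, 0.1667, 0.1667, 0.1667, 0.1667]  mean=-1.7300  Neff=6.0000  idx=[2, 3, 3, 4, 5, 6, 6, 7]
step 3: w=[0.1250, 0.1250, 0.1250, 0.1250, 0.1250, 0.1250, 0.1250, 0.1250]  mean=-1.7300  Neff=8.0000  idx=[0, 1, 2, 3, 4, 5, 6, 7]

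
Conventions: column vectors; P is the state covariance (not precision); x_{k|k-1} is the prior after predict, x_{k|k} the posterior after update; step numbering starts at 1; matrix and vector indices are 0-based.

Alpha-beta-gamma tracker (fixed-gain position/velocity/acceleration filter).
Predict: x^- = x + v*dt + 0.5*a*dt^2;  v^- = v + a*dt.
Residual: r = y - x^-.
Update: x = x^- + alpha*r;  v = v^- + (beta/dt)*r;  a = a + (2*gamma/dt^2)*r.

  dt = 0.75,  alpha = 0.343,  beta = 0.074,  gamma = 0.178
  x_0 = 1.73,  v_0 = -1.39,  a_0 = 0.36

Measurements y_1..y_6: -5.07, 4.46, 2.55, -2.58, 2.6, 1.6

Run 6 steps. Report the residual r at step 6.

step 1: x_pred=0.7888  r=-5.8588  x^+=-1.2208  v^+=-1.6981  a^+=-3.3479
step 2: x_pred=-3.4360  r=7.8960  x^+=-0.7276  v^+=-3.4299  a^+=1.6493
step 3: x_pred=-2.8362  r=5.3862  x^+=-0.9888  v^+=-1.6615  a^+=5.0582
step 4: x_pred=-0.8123  r=-1.7677  x^+=-1.4186  v^+=1.9577  a^+=3.9394
step 5: x_pred=1.1577  r=1.4423  x^+=1.6524  v^+=5.0546  a^+=4.8523
step 6: x_pred=6.8080  r=-5.2080  x^+=5.0217  v^+=8.1800  a^+=1.5562

resid = -5.2080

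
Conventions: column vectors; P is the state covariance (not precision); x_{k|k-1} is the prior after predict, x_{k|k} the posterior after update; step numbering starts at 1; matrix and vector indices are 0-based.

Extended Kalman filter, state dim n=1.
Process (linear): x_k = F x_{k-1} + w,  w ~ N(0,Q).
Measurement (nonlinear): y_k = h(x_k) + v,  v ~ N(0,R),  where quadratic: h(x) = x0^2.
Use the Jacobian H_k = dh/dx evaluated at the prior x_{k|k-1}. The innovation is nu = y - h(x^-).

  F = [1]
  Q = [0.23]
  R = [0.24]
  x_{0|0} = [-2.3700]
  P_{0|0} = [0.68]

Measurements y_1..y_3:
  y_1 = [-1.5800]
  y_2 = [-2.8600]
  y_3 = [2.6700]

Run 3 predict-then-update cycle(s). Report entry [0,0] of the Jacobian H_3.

step 1: x^-=[-2.3700]  P^-=[0.9100]  H_jac=[-4.7400]  S=[20.6855]  K=[-0.2085]  nu=[-7.1969]  x^+=[-0.8693]  P^+=[0.0106]
step 2: x^-=[-0.8693]  P^-=[0.2406]  H_jac=[-1.7386]  S=[0.9671]  K=[-0.4324]  nu=[-3.6157]  x^+=[0.6943]  P^+=[0.0597]
step 3: x^-=[0.6943]  P^-=[0.2897]  H_jac=[1.3886]  S=[0.7986]  K=[0.5037]  nu=[2.1880]  x^+=[1.7964]  P^+=[0.0871]

H_jac[0,0] = 1.3886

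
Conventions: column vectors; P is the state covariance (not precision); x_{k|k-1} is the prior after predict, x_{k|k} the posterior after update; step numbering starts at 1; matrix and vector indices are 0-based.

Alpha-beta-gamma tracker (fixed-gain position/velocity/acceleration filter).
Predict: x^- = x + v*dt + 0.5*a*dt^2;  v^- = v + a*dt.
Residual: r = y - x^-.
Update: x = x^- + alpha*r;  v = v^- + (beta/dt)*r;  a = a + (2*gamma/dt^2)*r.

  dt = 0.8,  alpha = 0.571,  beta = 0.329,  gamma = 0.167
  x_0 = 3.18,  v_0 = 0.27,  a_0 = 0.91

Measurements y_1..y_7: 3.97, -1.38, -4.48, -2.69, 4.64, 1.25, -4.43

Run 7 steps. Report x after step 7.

step 1: x_pred=3.6872  r=0.2828  x^+=3.8487  v^+=1.1143  a^+=1.0576
step 2: x_pred=5.0785  r=-6.4585  x^+=1.3907  v^+=-0.6957  a^+=-2.3130
step 3: x_pred=0.0940  r=-4.5740  x^+=-2.5178  v^+=-4.4271  a^+=-4.7000
step 4: x_pred=-7.5635  r=4.8735  x^+=-4.7807  v^+=-6.1829  a^+=-2.1567
step 5: x_pred=-10.4172  r=15.0572  x^+=-1.8195  v^+=-1.7160  a^+=5.7013
step 6: x_pred=-1.3679  r=2.6179  x^+=0.1269  v^+=3.9217  a^+=7.0675
step 7: x_pred=5.5258  r=-9.9558  x^+=-0.1589  v^+=5.4813  a^+=1.8718

x_post = -0.1589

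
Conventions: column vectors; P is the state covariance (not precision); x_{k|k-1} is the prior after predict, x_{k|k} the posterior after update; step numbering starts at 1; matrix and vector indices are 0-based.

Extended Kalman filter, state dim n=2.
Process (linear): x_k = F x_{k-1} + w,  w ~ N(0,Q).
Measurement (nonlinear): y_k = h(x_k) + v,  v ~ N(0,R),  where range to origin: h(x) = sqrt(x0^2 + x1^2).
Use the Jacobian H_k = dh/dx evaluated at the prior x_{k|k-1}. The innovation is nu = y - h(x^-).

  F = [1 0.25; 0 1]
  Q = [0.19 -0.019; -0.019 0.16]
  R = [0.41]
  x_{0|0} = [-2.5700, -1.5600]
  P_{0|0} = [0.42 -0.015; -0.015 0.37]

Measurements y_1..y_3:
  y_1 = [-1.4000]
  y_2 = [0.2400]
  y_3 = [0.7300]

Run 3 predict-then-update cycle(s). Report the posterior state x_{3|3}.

step 1: x^-=[-2.9600, -1.5600]  P^-=[0.6256 0.0585; 0.0585 0.5300]  H_jac=[-0.8847 -0.4662]  S=[1.0631]  K=[-0.5463; -0.2811]  nu=[-4.7459]  x^+=[-0.3674, -0.2258]  P^+=[0.3084 -0.1048; -0.1048 0.4460]
step 2: x^-=[-0.4239, -0.2258]  P^-=[0.4739 -0.0123; -0.0123 0.6060]  H_jac=[-0.8826 -0.4702]  S=[0.9029]  K=[-0.4568; -0.3036]  nu=[-0.2403]  x^+=[-0.3141, -0.1529]  P^+=[0.2855 -0.1375; -0.1375 0.5228]
step 3: x^-=[-0.3523, -0.1529]  P^-=[0.4394 -0.0258; -0.0258 0.6828]  H_jac=[-0.9174 -0.3980]  S=[0.8691]  K=[-0.4520; -0.2855]  nu=[0.3459]  x^+=[-0.5087, -0.2516]  P^+=[0.2618 -0.1379; -0.1379 0.6119]

x_post = [-0.5087, -0.2516]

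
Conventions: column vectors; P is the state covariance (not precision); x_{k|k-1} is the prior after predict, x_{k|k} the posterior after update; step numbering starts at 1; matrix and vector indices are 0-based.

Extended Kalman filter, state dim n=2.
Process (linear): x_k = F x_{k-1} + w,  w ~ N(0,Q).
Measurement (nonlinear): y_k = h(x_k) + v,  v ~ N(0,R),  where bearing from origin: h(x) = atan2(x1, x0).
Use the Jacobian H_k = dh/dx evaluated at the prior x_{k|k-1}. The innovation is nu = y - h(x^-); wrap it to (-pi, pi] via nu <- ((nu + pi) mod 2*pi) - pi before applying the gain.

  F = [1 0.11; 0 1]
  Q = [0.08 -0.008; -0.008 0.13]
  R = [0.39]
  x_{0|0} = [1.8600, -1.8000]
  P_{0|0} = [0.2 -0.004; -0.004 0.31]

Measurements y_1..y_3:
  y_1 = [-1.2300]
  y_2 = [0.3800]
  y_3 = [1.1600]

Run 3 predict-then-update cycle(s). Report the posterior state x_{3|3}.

step 1: x^-=[1.6620, -1.8000]  P^-=[0.2829 0.0221; 0.0221 0.4400]  H_jac=[0.2999 0.2769]  S=[0.4528]  K=[0.2008; 0.2837]  nu=[-0.4048]  x^+=[1.5807, -1.9148]  P^+=[0.2646 -0.0037; -0.0037 0.4036]
step 2: x^-=[1.3701, -1.9148]  P^-=[0.3487 0.0327; 0.0327 0.5336]  H_jac=[0.3454 0.2471]  S=[0.4698]  K=[0.2736; 0.3047]  nu=[1.3297]  x^+=[1.7339, -1.5096]  P^+=[0.3135 -0.0065; -0.0065 0.4899]
step 3: x^-=[1.5678, -1.5096]  P^-=[0.3980 0.0394; 0.0394 0.6199]  H_jac=[0.3187 0.3310]  S=[0.5067]  K=[0.2761; 0.4298]  nu=[1.9265]  x^+=[2.0997, -0.6816]  P^+=[0.3594 -0.0207; -0.0207 0.5264]

x_post = [2.0997, -0.6816]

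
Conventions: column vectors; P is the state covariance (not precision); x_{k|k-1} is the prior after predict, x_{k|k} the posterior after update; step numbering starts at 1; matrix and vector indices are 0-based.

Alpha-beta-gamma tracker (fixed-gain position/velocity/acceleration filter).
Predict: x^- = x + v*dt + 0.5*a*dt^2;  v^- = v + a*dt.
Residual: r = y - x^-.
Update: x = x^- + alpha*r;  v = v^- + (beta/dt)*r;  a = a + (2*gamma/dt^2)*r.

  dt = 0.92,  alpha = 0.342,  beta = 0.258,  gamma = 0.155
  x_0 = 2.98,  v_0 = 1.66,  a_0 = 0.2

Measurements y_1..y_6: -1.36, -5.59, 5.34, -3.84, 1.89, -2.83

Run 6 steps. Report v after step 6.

v_post = 4.2030

step 1: x_pred=4.5918  r=-5.9518  x^+=2.5563  v^+=0.1749  a^+=-1.9799
step 2: x_pred=1.8793  r=-7.4693  x^+=-0.6752  v^+=-3.7413  a^+=-4.7156
step 3: x_pred=-6.1128  r=11.4528  x^+=-2.1959  v^+=-4.8679  a^+=-0.5209
step 4: x_pred=-6.8948  r=3.0548  x^+=-5.8501  v^+=-4.4904  a^+=0.5979
step 5: x_pred=-9.7282  r=11.6182  x^+=-5.7548  v^+=-0.6822  a^+=4.8532
step 6: x_pred=-4.3285  r=1.4985  x^+=-3.8160  v^+=4.2030  a^+=5.4020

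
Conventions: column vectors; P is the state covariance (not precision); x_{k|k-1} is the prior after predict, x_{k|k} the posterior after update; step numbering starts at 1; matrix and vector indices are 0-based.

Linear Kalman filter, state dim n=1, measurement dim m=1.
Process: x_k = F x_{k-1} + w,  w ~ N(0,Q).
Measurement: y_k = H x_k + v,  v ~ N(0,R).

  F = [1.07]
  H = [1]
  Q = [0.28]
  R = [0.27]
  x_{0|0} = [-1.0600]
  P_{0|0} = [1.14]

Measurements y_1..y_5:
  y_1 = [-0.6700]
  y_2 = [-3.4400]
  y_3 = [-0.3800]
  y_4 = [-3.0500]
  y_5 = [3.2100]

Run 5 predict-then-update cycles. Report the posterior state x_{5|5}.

x_post = [1.1150]

step 1: x^-=[-1.1342]  P^-=[1.5852]  S=[1.8552]  K=[0.8545]  nu=[0.4642]  x^+=[-0.7376]  P^+=[0.2307]
step 2: x^-=[-0.7892]  P^-=[0.5441]  S=[0.8141]  K=[0.6684]  nu=[-2.6508]  x^+=[-2.5609]  P^+=[0.1805]
step 3: x^-=[-2.7401]  P^-=[0.4866]  S=[0.7566]  K=[0.6431]  nu=[2.3601]  x^+=[-1.2222]  P^+=[0.1736]
step 4: x^-=[-1.3078]  P^-=[0.4788]  S=[0.7488]  K=[0.6394]  nu=[-1.7422]  x^+=[-2.4218]  P^+=[0.1726]
step 5: x^-=[-2.5913]  P^-=[0.4777]  S=[0.7477]  K=[0.6389]  nu=[5.8013]  x^+=[1.1150]  P^+=[0.1725]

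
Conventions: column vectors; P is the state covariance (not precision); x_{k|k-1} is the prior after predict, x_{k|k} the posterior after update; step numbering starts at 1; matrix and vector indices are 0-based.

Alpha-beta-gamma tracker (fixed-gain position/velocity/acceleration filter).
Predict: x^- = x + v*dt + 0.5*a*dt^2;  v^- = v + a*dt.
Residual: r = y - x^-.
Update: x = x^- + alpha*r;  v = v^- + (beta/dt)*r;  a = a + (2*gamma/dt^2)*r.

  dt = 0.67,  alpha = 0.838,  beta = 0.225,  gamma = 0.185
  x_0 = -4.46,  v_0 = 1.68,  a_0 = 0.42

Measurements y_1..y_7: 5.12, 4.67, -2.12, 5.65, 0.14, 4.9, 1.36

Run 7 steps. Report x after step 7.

step 1: x_pred=-3.2401  r=8.3601  x^+=3.7657  v^+=4.7689  a^+=7.3107
step 2: x_pred=8.6017  r=-3.9317  x^+=5.3069  v^+=8.3467  a^+=4.0701
step 3: x_pred=11.8128  r=-13.9328  x^+=0.1371  v^+=6.3948  a^+=-7.4139
step 4: x_pred=2.7576  r=2.8924  x^+=5.1814  v^+=2.3988  a^+=-5.0298
step 5: x_pred=5.6597  r=-5.5197  x^+=1.0342  v^+=-2.8248  a^+=-9.5793
step 6: x_pred=-3.0085  r=7.9085  x^+=3.6188  v^+=-6.5871  a^+=-3.0609
step 7: x_pred=-1.4815  r=2.8415  x^+=0.8997  v^+=-7.6836  a^+=-0.7188

x_post = 0.8997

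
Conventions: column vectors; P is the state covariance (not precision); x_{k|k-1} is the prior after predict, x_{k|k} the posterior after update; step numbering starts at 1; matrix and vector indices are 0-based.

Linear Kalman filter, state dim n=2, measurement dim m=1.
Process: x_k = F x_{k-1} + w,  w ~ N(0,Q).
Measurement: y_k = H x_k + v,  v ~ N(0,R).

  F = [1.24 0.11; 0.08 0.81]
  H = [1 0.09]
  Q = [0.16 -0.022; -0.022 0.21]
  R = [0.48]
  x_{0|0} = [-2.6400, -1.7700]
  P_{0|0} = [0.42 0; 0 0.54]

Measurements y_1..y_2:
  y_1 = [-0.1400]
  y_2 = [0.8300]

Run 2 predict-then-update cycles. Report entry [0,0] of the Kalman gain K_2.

step 1: x^-=[-3.4683, -1.6449]  P^-=[0.8123 0.0678; 0.0678 0.5670]  S=[1.3091]  K=[0.6252; 0.0908]  nu=[3.4763]  x^+=[-1.2950, -1.3294]  P^+=[0.3007 -0.0065; -0.0065 0.5562]
step 2: x^-=[-1.7520, -1.1804]  P^-=[0.6273 0.0508; 0.0508 0.5760]  S=[1.1211]  K=[0.5636; 0.0916]  nu=[2.6883]  x^+=[-0.2369, -0.9343]  P^+=[0.2712 -0.0070; -0.0070 0.5666]

K[0,0] = 0.5636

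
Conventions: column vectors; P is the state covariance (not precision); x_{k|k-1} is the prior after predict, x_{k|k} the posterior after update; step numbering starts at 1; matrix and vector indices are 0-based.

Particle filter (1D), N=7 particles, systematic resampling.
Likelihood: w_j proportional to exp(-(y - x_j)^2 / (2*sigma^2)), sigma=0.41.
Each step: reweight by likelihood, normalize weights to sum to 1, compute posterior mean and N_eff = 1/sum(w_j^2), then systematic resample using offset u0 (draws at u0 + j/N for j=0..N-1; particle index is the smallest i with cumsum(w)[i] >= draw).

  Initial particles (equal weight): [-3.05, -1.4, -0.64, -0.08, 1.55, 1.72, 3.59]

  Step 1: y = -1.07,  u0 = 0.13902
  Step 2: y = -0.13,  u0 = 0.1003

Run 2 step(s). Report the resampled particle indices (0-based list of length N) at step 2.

resampled_idx = [3, 4, 4, 5, 6, 6, 6]

step 1: w=[0.0000, 0.5340, 0.4260, 0.0400, 0.0000, 0.0000, 0.0000]  mean=-1.0235  Neff=2.1357  idx=[1, 1, 1, 2, 2, 2, 3]
step 2: w=[0.0034, 0.0034, 0.0034, 0.1921, 0.1921, 0.1921, 0.4134]  mean=-0.4164  Neff=3.5509  idx=[3, 4, 4, 5, 6, 6, 6]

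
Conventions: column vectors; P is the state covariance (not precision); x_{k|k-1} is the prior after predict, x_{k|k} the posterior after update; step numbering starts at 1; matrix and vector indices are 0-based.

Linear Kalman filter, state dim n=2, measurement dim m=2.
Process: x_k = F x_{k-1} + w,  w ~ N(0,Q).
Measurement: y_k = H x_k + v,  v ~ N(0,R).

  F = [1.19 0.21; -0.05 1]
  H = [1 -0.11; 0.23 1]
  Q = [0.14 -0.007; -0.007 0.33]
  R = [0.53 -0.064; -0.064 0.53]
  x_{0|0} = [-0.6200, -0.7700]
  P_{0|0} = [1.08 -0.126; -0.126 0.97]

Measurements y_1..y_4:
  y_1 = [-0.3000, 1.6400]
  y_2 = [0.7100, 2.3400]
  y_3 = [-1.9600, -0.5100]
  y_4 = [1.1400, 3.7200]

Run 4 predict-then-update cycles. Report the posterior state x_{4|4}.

x_post = [0.6040, 2.2125]

step 1: x^-=[-0.8995, -0.7390]  P^-=[1.6492 -0.0162; -0.0162 1.3153]  S=[2.1987 0.1549; 0.1549 1.9251]  K=[0.7418 0.1290; -0.1218 0.6911]  nu=[0.5182, 2.5859]  x^+=[-0.1816, 0.9850]  P^+=[0.3776 -0.0660; -0.0660 0.3893]
step 2: x^-=[-0.0093, 0.9941]  P^-=[0.6590 -0.0256; -0.0256 0.7268]  S=[1.2034 -0.0173; -0.0173 1.2799]  K=[0.5515 0.1059; -0.0796 0.5622]  nu=[0.8286, 1.3481]  x^+=[0.5904, 1.6860]  P^+=[0.2807 -0.0437; -0.0437 0.3131]
step 3: x^-=[1.0567, 1.6565]  P^-=[0.5294 -0.0095; -0.0095 0.6482]  S=[1.0694 -0.0228; -0.0228 1.2018]  K=[0.4983 0.1029; -0.0641 0.5363]  nu=[-2.8345, -2.4095]  x^+=[-0.6035, 0.5460]  P^+=[0.2536 -0.0357; -0.0357 0.2966]
step 4: x^-=[-0.6035, 0.5762]  P^-=[0.4943 -0.0019; -0.0019 0.6308]  S=[1.0324 -0.0216; -0.0216 1.1860]  K=[0.4812 0.1030; -0.0580 0.5304]  nu=[1.8068, 3.2826]  x^+=[0.6040, 2.2125]  P^+=[0.2449 -0.0325; -0.0325 0.2923]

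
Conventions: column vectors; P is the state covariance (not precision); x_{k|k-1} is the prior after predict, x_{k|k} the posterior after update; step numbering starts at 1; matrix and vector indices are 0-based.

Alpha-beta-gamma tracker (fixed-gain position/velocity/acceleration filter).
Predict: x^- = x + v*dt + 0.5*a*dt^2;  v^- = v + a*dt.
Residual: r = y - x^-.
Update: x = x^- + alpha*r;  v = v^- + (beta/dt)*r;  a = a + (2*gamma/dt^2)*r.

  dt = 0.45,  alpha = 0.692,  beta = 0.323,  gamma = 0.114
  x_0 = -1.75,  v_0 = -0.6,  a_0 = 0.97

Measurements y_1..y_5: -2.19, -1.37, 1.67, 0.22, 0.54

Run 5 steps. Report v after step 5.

v_post = 2.9110

step 1: x_pred=-1.9218  r=-0.2682  x^+=-2.1074  v^+=-0.3560  a^+=0.6680
step 2: x_pred=-2.2000  r=0.8300  x^+=-1.6256  v^+=0.5403  a^+=1.6025
step 3: x_pred=-1.2202  r=2.8902  x^+=0.7798  v^+=3.3360  a^+=4.8567
step 4: x_pred=2.7727  r=-2.5527  x^+=1.0062  v^+=3.6892  a^+=1.9825
step 5: x_pred=2.8671  r=-2.3271  x^+=1.2567  v^+=2.9110  a^+=-0.6377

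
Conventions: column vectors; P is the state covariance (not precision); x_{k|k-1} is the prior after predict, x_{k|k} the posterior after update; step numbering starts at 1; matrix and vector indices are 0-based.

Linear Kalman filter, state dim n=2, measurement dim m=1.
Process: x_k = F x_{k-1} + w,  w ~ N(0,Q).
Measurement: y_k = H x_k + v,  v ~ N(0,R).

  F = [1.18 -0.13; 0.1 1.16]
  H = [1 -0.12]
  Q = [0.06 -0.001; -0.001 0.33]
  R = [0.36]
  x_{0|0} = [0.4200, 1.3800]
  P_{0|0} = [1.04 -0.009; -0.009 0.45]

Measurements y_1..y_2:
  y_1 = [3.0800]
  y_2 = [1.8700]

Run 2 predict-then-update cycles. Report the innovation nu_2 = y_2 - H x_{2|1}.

step 1: x^-=[0.3162, 1.6428]  P^-=[1.5185 0.0417; 0.0417 0.9438]  S=[1.8821]  K=[0.8042; -0.0380]  nu=[2.9609]  x^+=[2.6972, 1.5302]  P^+=[0.3014 0.0992; 0.0992 0.9411]
step 2: x^-=[2.9838, 2.0447]  P^-=[0.4651 0.0272; 0.0272 1.6224]  S=[0.8420]  K=[0.5486; -0.1989]  nu=[-0.8685]  x^+=[2.5074, 2.2175]  P^+=[0.2118 0.1191; 0.1191 1.5891]

innov = [-0.8685]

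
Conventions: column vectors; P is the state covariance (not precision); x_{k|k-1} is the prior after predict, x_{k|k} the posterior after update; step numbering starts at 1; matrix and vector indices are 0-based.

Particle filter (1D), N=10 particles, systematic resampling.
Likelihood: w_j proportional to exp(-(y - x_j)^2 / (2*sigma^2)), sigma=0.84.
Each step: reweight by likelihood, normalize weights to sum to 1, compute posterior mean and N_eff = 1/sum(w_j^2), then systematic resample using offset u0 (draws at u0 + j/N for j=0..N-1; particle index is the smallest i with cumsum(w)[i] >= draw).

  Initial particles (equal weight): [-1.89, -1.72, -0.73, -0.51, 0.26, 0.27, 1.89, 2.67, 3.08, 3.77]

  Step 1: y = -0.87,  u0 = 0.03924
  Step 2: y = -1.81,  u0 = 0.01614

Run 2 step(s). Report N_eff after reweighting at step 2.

step 1: w=[0.1264, 0.1584, 0.2606, 0.2411, 0.1069, 0.1052, 0.0012, 0.0000, 0.0000, 0.0000]  mean=-0.7661  Neff=5.2727  idx=[0, 1, 1, 2, 2, 2, 3, 3, 4, 5]
step 2: w=[0.1993, 0.1990, 0.1990, 0.0876, 0.0876, 0.0876, 0.0604, 0.0604, 0.0096, 0.0093]  mean=-1.3098  Neff=6.6908  idx=[0, 0, 1, 1, 2, 2, 3, 4, 5, 6]

N_eff = 6.6908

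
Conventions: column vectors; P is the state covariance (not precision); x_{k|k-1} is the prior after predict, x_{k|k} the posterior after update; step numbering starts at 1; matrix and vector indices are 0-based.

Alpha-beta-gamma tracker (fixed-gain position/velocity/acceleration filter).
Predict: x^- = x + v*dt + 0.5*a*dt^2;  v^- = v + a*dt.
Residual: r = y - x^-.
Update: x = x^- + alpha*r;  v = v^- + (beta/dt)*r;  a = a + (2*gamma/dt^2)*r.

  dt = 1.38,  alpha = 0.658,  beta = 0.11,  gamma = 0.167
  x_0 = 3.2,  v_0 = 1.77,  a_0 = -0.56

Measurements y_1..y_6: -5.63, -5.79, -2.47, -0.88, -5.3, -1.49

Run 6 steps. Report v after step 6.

step 1: x_pred=5.1094  r=-10.7394  x^+=-1.9571  v^+=0.1412  a^+=-2.4435
step 2: x_pred=-4.0890  r=-1.7010  x^+=-5.2083  v^+=-3.3665  a^+=-2.7418
step 3: x_pred=-12.4648  r=9.9948  x^+=-5.8882  v^+=-6.3535  a^+=-0.9889
step 4: x_pred=-15.5977  r=14.7177  x^+=-5.9134  v^+=-6.5450  a^+=1.5923
step 5: x_pred=-13.4294  r=8.1294  x^+=-8.0803  v^+=-3.6997  a^+=3.0181
step 6: x_pred=-10.3120  r=8.8220  x^+=-4.5071  v^+=1.1685  a^+=4.5653

v_post = 1.1685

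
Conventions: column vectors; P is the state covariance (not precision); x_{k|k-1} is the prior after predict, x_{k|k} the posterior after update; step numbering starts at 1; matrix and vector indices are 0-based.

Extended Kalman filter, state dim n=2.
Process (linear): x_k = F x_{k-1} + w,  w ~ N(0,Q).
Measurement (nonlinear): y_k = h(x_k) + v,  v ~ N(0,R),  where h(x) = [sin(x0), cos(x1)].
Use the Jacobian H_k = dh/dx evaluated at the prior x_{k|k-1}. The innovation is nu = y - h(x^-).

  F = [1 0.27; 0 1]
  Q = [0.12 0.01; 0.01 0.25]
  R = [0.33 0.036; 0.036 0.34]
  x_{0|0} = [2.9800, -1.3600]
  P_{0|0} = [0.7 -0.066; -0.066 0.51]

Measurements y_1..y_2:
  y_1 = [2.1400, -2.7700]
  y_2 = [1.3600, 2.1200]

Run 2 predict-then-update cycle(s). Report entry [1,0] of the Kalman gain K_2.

K[1,0] = 0.0957

step 1: x^-=[2.6128, -1.3600]  P^-=[0.8215 0.0817; 0.0817 0.7600]  H_jac=[-0.8634 0.0000; 0.0000 0.9779]  S=[0.9424 -0.0330; -0.0330 1.0667]  K=[-0.7508 0.0517; -0.0505 0.6951]  nu=[1.6355, -2.9792]  x^+=[1.2308, -3.5136]  P^+=[0.2848 -0.0097; -0.0097 0.2398]
step 2: x^-=[0.2822, -3.5136]  P^-=[0.4171 0.0651; 0.0651 0.4898]  H_jac=[0.9605 0.0000; 0.0000 -0.3635]  S=[0.7147 0.0133; 0.0133 0.4047]  K=[0.5619 -0.0769; 0.0957 -0.4431]  nu=[1.0816, 3.0516]  x^+=[0.6553, -4.7621]  P^+=[0.1902 0.0163; 0.0163 0.4050]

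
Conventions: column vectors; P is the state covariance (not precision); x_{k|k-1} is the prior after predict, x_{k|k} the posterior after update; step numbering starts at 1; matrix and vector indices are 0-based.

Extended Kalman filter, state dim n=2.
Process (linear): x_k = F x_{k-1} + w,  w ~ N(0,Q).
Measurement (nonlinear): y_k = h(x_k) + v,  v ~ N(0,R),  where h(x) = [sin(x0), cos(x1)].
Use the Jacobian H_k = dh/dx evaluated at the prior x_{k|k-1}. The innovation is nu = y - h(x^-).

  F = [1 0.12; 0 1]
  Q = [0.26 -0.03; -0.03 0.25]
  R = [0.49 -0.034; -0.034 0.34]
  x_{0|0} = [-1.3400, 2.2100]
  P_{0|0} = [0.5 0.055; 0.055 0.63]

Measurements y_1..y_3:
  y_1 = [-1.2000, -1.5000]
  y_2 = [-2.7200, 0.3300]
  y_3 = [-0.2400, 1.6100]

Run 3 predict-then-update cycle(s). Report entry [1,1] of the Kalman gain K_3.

K[1,1] = -0.7619

step 1: x^-=[-1.0748, 2.2100]  P^-=[0.7823 0.1006; 0.1006 0.8800]  H_jac=[0.4759 0.0000; 0.0000 -0.8026]  S=[0.6672 -0.0724; -0.0724 0.9068]  K=[0.5531 -0.0449; -0.0129 -0.7799]  nu=[-0.3205, -0.9034]  x^+=[-1.2116, 2.9187]  P^+=[0.5727 0.0424; 0.0424 0.3298]
step 2: x^-=[-0.8613, 2.9187]  P^-=[0.8477 0.0520; 0.0520 0.5798]  H_jac=[0.6514 0.0000; 0.0000 -0.2211]  S=[0.8497 -0.0415; -0.0415 0.3683]  K=[0.6519 0.0422; 0.0230 -0.3454]  nu=[-1.9613, 1.3053]  x^+=[-2.0848, 2.4227]  P^+=[0.4882 0.0353; 0.0353 0.5348]
step 3: x^-=[-1.7941, 2.4227]  P^-=[0.7643 0.0695; 0.0695 0.7848]  H_jac=[-0.2214 0.0000; 0.0000 -0.6585]  S=[0.5275 -0.0239; -0.0239 0.6803]  K=[-0.3244 -0.0787; -0.0636 -0.7619]  nu=[0.7352, 2.3625]  x^+=[-2.2185, 0.5760]  P^+=[0.7058 0.0239; 0.0239 0.3901]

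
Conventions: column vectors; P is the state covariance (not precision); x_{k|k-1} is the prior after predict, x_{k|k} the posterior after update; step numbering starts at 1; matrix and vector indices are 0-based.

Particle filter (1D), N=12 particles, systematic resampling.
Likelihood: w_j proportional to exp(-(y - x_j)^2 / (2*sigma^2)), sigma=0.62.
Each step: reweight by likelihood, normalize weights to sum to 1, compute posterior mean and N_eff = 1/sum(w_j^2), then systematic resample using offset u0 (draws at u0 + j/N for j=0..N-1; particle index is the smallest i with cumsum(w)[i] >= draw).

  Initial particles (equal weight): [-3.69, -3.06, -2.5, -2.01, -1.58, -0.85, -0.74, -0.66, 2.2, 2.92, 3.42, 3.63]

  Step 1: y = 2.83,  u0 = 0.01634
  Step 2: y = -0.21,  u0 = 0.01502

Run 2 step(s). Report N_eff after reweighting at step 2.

step 1: w=[0.0000, 0.0000, 0.0000, 0.0000, 0.0000, 0.0000, 0.0000, 0.0000, 0.2246, 0.3724, 0.2393, 0.1637]  mean=2.9942  Neff=3.6604  idx=[8, 8, 8, 9, 9, 9, 9, 10, 10, 10, 11, 11]
step 2: w=[0.3308, 0.3308, 0.3308, 0.0018, 0.0018, 0.0018, 0.0018, 0.0000, 0.0000, 0.0000, 0.0000, 0.0000]  mean=2.2054  Neff=3.0451  idx=[0, 0, 0, 0, 1, 1, 1, 1, 2, 2, 2, 2]

N_eff = 3.0451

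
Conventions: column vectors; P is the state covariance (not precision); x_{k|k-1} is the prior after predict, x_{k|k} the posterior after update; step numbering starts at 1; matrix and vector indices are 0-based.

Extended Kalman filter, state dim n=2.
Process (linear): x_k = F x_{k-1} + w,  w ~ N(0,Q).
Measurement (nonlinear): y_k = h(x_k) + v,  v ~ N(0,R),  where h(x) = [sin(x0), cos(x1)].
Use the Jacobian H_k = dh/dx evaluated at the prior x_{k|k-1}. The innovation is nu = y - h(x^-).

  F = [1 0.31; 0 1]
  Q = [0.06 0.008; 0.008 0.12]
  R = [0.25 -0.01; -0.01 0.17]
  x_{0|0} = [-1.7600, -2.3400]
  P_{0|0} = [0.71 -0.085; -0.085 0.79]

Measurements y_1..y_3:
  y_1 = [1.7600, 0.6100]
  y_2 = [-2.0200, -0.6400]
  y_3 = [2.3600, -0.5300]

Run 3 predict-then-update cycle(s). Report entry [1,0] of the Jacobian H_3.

step 1: x^-=[-2.4854, -2.3400]  P^-=[0.7932 0.1679; 0.1679 0.9100]  H_jac=[-0.7923 0.0000; 0.0000 0.7185]  S=[0.7480 -0.1056; -0.1056 0.6397]  K=[-0.8331 0.0511; -0.0344 1.0163]  nu=[2.3701, 1.3056]  x^+=[-4.3931, -1.0947]  P^+=[0.2635 0.0237; 0.0237 0.2410]
step 2: x^-=[-4.7325, -1.0947]  P^-=[0.3613 0.1064; 0.1064 0.3610]  H_jac=[0.0201 0.0000; 0.0000 0.8888]  S=[0.2501 -0.0081; -0.0081 0.4551]  K=[0.0358 0.2084; 0.0314 0.7054]  nu=[-3.0198, -1.0983]  x^+=[-5.0694, -1.9643]  P^+=[0.3414 0.0395; 0.0395 0.1346]
step 3: x^-=[-5.6783, -1.9643]  P^-=[0.4388 0.0892; 0.0892 0.2546]  H_jac=[0.8226 0.0000; 0.0000 0.9236]  S=[0.5469 0.0577; 0.0577 0.3872]  K=[0.6477 0.1161; 0.0711 0.5967]  nu=[1.7913, -0.1466]  x^+=[-4.5351, -1.9243]  P^+=[0.1954 0.0144; 0.0144 0.1091]

H_jac[1,0] = 0.0000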